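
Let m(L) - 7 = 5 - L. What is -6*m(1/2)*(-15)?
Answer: 1035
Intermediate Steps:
m(L) = 12 - L (m(L) = 7 + (5 - L) = 12 - L)
-6*m(1/2)*(-15) = -6*(12 - 1/2)*(-15) = -6*23/2*(-15) = -69*(-15) = 1035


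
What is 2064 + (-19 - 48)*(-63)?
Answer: 6285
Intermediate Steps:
2064 + (-19 - 48)*(-63) = 2064 - 67*(-63) = 2064 + 4221 = 6285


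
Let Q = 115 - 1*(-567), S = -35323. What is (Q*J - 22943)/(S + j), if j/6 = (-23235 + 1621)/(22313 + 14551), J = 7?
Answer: 55815168/108523063 ≈ 0.51432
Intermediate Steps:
Q = 682 (Q = 115 + 567 = 682)
j = -10807/3072 (j = 6*((-23235 + 1621)/(22313 + 14551)) = 6*(-21614/36864) = 6*(-21614*1/36864) = 6*(-10807/18432) = -10807/3072 ≈ -3.5179)
(Q*J - 22943)/(S + j) = (682*7 - 22943)/(-35323 - 10807/3072) = (4774 - 22943)/(-108523063/3072) = -18169*(-3072/108523063) = 55815168/108523063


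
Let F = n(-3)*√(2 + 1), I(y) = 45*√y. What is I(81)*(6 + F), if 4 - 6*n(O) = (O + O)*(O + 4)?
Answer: 2430 + 675*√3 ≈ 3599.1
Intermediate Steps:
n(O) = ⅔ - O*(4 + O)/3 (n(O) = ⅔ - (O + O)*(O + 4)/6 = ⅔ - 2*O*(4 + O)/6 = ⅔ - O*(4 + O)/3)
F = 5*√3/3 (F = (⅔ - 4/3*(-3) - ⅓*(-3)²)*√(2 + 1) = (⅔ + 4 - ⅓*9)*√3 = (⅔ + 4 - 3)*√3 = 5*√3/3 ≈ 2.8868)
I(81)*(6 + F) = (45*√81)*(6 + 5*√3/3) = (45*9)*(6 + 5*√3/3) = 405*(6 + 5*√3/3) = 2430 + 675*√3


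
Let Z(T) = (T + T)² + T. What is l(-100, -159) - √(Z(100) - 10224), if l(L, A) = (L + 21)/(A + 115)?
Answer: 79/44 - 2*√7469 ≈ -171.05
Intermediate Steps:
Z(T) = T + 4*T² (Z(T) = (2*T)² + T = 4*T² + T = T + 4*T²)
l(L, A) = (21 + L)/(115 + A)
l(-100, -159) - √(Z(100) - 10224) = (21 - 100)/(115 - 159) - √(100*(1 + 4*100) - 10224) = -79/(-44) - √(100*(1 + 400) - 10224) = -1/44*(-79) - √(100*401 - 10224) = 79/44 - √(40100 - 10224) = 79/44 - √29876 = 79/44 - 2*√7469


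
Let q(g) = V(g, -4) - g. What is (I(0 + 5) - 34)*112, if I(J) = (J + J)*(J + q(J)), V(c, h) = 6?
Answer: 2912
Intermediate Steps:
q(g) = 6 - g
I(J) = 12*J (I(J) = (J + J)*(J + (6 - J)) = (2*J)*6 = 12*J)
(I(0 + 5) - 34)*112 = (12*(0 + 5) - 34)*112 = (12*5 - 34)*112 = (60 - 34)*112 = 26*112 = 2912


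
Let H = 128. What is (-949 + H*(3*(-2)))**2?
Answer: 2948089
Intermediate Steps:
(-949 + H*(3*(-2)))**2 = (-949 + 128*(3*(-2)))**2 = (-949 + 128*(-6))**2 = (-949 - 768)**2 = (-1717)**2 = 2948089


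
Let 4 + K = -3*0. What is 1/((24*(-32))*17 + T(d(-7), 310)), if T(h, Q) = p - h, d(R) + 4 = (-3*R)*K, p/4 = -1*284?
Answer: -1/14104 ≈ -7.0902e-5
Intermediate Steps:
K = -4 (K = -4 - 3*0 = -4 + 0 = -4)
p = -1136 (p = 4*(-1*284) = 4*(-284) = -1136)
d(R) = -4 + 12*R (d(R) = -4 - 3*R*(-4) = -4 + 12*R)
T(h, Q) = -1136 - h
1/((24*(-32))*17 + T(d(-7), 310)) = 1/((24*(-32))*17 + (-1136 - (-4 + 12*(-7)))) = 1/(-768*17 + (-1136 - (-4 - 84))) = 1/(-13056 + (-1136 - 1*(-88))) = 1/(-13056 + (-1136 + 88)) = 1/(-13056 - 1048) = 1/(-14104) = -1/14104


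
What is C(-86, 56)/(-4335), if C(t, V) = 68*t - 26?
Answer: 1958/1445 ≈ 1.3550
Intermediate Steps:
C(t, V) = -26 + 68*t
C(-86, 56)/(-4335) = (-26 + 68*(-86))/(-4335) = (-26 - 5848)*(-1/4335) = -5874*(-1/4335) = 1958/1445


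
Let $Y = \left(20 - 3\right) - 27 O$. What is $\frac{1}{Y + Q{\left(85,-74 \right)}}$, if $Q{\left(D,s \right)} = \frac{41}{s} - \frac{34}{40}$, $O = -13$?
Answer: $\frac{740}{271281} \approx 0.0027278$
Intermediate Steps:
$Q{\left(D,s \right)} = - \frac{17}{20} + \frac{41}{s}$ ($Q{\left(D,s \right)} = \frac{41}{s} - \frac{17}{20} = - \frac{17}{20} + \frac{41}{s}$)
$Y = 368$ ($Y = \left(20 - 3\right) - -351 = 17 + 351 = 368$)
$\frac{1}{Y + Q{\left(85,-74 \right)}} = \frac{1}{368 - \left(\frac{17}{20} - \frac{41}{-74}\right)} = \frac{1}{368 + \left(- \frac{17}{20} + 41 \left(- \frac{1}{74}\right)\right)} = \frac{1}{368 - \frac{1039}{740}} = \frac{1}{\frac{271281}{740}} = \frac{740}{271281}$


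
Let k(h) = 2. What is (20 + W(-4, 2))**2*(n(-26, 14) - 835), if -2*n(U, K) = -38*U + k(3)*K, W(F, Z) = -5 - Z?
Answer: -226967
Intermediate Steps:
n(U, K) = -K + 19*U (n(U, K) = -(-38*U + 2*K)/2 = -K + 19*U)
(20 + W(-4, 2))**2*(n(-26, 14) - 835) = (20 + (-5 - 1*2))**2*((-1*14 + 19*(-26)) - 835) = (20 + (-5 - 2))**2*((-14 - 494) - 835) = (20 - 7)**2*(-508 - 835) = 13**2*(-1343) = 169*(-1343) = -226967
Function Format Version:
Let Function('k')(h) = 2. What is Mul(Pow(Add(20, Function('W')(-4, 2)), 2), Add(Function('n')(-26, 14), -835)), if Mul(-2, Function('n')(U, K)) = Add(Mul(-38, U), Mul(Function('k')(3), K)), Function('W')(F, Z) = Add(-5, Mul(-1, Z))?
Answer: -226967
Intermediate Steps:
Function('n')(U, K) = Add(Mul(-1, K), Mul(19, U)) (Function('n')(U, K) = Mul(Rational(-1, 2), Add(Mul(-38, U), Mul(2, K))) = Add(Mul(-1, K), Mul(19, U)))
Mul(Pow(Add(20, Function('W')(-4, 2)), 2), Add(Function('n')(-26, 14), -835)) = Mul(Pow(Add(20, Add(-5, Mul(-1, 2))), 2), Add(Add(Mul(-1, 14), Mul(19, -26)), -835)) = Mul(Pow(Add(20, Add(-5, -2)), 2), Add(Add(-14, -494), -835)) = Mul(Pow(Add(20, -7), 2), Add(-508, -835)) = Mul(Pow(13, 2), -1343) = Mul(169, -1343) = -226967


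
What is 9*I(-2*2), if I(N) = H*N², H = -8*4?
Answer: -4608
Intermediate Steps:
H = -32
I(N) = -32*N²
9*I(-2*2) = 9*(-32*(-2*2)²) = 9*(-32*(-4)²) = 9*(-32*16) = 9*(-512) = -4608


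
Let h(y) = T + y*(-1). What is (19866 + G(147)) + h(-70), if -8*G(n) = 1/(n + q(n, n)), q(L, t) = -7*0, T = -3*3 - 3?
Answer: 23430623/1176 ≈ 19924.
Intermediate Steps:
T = -12 (T = -9 - 3 = -12)
q(L, t) = 0
h(y) = -12 - y (h(y) = -12 + y*(-1) = -12 - y)
G(n) = -1/(8*n) (G(n) = -1/(8*(n + 0)) = -1/(8*n))
(19866 + G(147)) + h(-70) = (19866 - 1/8/147) + (-12 - 1*(-70)) = (19866 - 1/8*1/147) + (-12 + 70) = (19866 - 1/1176) + 58 = 23362415/1176 + 58 = 23430623/1176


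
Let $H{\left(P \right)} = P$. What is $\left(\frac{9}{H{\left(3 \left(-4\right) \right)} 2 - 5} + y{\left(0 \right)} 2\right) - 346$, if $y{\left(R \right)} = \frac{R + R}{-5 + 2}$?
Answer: $- \frac{10043}{29} \approx -346.31$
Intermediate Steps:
$y{\left(R \right)} = - \frac{2 R}{3}$ ($y{\left(R \right)} = \frac{2 R}{-3} = 2 R \left(- \frac{1}{3}\right) = - \frac{2 R}{3}$)
$\left(\frac{9}{H{\left(3 \left(-4\right) \right)} 2 - 5} + y{\left(0 \right)} 2\right) - 346 = \left(\frac{9}{3 \left(-4\right) 2 - 5} + \left(- \frac{2}{3}\right) 0 \cdot 2\right) - 346 = \left(\frac{9}{\left(-12\right) 2 - 5} + 0 \cdot 2\right) - 346 = \left(\frac{9}{-24 - 5} + 0\right) - 346 = \left(\frac{9}{-29} + 0\right) - 346 = \left(9 \left(- \frac{1}{29}\right) + 0\right) - 346 = \left(- \frac{9}{29} + 0\right) - 346 = - \frac{9}{29} - 346 = - \frac{10043}{29}$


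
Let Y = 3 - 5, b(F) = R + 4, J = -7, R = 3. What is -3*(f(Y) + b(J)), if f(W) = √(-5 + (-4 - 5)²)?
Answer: -21 - 6*√19 ≈ -47.153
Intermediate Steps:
b(F) = 7 (b(F) = 3 + 4 = 7)
Y = -2
f(W) = 2*√19 (f(W) = √(-5 + (-9)²) = √(-5 + 81) = √76 = 2*√19)
-3*(f(Y) + b(J)) = -3*(2*√19 + 7) = -3*(7 + 2*√19) = -21 - 6*√19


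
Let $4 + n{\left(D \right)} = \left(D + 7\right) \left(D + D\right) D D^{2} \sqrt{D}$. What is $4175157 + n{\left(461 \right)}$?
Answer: $4175153 + 42274604212776 \sqrt{461} \approx 9.0767 \cdot 10^{14}$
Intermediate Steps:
$n{\left(D \right)} = -4 + 2 D^{\frac{9}{2}} \left(7 + D\right)$ ($n{\left(D \right)} = -4 + \left(D + 7\right) \left(D + D\right) D D^{2} \sqrt{D} = -4 + \left(7 + D\right) 2 D D D^{\frac{5}{2}} = -4 + 2 D \left(7 + D\right) D D^{\frac{5}{2}} = -4 + 2 D^{2} \left(7 + D\right) D^{\frac{5}{2}} = -4 + 2 D^{\frac{9}{2}} \left(7 + D\right)$)
$4175157 + n{\left(461 \right)} = 4175157 + \left(-4 + 2 \cdot 461^{\frac{11}{2}} + 14 \cdot 461^{\frac{9}{2}}\right) = 4175157 + \left(-4 + 2 \cdot 20821145878301 \sqrt{461} + 14 \cdot 45165175441 \sqrt{461}\right) = 4175157 + \left(-4 + 41642291756602 \sqrt{461} + 632312456174 \sqrt{461}\right) = 4175157 - \left(4 - 42274604212776 \sqrt{461}\right) = 4175153 + 42274604212776 \sqrt{461}$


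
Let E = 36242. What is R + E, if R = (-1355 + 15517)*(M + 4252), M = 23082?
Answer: 387140350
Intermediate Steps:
R = 387104108 (R = (-1355 + 15517)*(23082 + 4252) = 14162*27334 = 387104108)
R + E = 387104108 + 36242 = 387140350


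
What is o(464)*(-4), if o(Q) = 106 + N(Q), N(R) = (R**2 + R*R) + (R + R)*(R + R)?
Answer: -5167528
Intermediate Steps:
N(R) = 6*R**2 (N(R) = (R**2 + R**2) + (2*R)*(2*R) = 2*R**2 + 4*R**2 = 6*R**2)
o(Q) = 106 + 6*Q**2
o(464)*(-4) = (106 + 6*464**2)*(-4) = (106 + 6*215296)*(-4) = (106 + 1291776)*(-4) = 1291882*(-4) = -5167528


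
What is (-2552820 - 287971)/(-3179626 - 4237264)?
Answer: 48149/125710 ≈ 0.38302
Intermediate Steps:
(-2552820 - 287971)/(-3179626 - 4237264) = -2840791/(-7416890) = -2840791*(-1/7416890) = 48149/125710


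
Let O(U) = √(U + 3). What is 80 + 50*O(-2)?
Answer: 130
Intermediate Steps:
O(U) = √(3 + U)
80 + 50*O(-2) = 80 + 50*√(3 - 2) = 80 + 50*√1 = 80 + 50*1 = 80 + 50 = 130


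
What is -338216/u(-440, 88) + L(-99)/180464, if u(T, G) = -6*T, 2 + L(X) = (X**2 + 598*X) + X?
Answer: -1911453047/14888280 ≈ -128.39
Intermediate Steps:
L(X) = -2 + X**2 + 599*X (L(X) = -2 + ((X**2 + 598*X) + X) = -2 + (X**2 + 599*X) = -2 + X**2 + 599*X)
-338216/u(-440, 88) + L(-99)/180464 = -338216/((-6*(-440))) + (-2 + (-99)**2 + 599*(-99))/180464 = -338216/2640 + (-2 + 9801 - 59301)*(1/180464) = -338216*1/2640 - 49502*1/180464 = -42277/330 - 24751/90232 = -1911453047/14888280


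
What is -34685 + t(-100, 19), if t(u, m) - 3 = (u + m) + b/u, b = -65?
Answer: -695247/20 ≈ -34762.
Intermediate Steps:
t(u, m) = 3 + m + u - 65/u (t(u, m) = 3 + ((u + m) - 65/u) = 3 + ((m + u) - 65/u) = 3 + (m + u - 65/u) = 3 + m + u - 65/u)
-34685 + t(-100, 19) = -34685 + (3 + 19 - 100 - 65/(-100)) = -34685 + (3 + 19 - 100 - 65*(-1/100)) = -34685 + (3 + 19 - 100 + 13/20) = -34685 - 1547/20 = -695247/20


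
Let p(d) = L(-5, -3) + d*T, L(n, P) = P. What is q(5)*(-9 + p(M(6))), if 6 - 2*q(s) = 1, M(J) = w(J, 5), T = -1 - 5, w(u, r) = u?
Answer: -120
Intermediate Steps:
T = -6
M(J) = J
p(d) = -3 - 6*d (p(d) = -3 + d*(-6) = -3 - 6*d)
q(s) = 5/2 (q(s) = 3 - ½*1 = 3 - ½ = 5/2)
q(5)*(-9 + p(M(6))) = 5*(-9 + (-3 - 6*6))/2 = 5*(-9 + (-3 - 36))/2 = 5*(-9 - 39)/2 = (5/2)*(-48) = -120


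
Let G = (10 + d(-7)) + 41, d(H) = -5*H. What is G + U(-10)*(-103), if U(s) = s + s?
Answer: 2146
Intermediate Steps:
G = 86 (G = (10 - 5*(-7)) + 41 = (10 + 35) + 41 = 45 + 41 = 86)
U(s) = 2*s
G + U(-10)*(-103) = 86 + (2*(-10))*(-103) = 86 - 20*(-103) = 86 + 2060 = 2146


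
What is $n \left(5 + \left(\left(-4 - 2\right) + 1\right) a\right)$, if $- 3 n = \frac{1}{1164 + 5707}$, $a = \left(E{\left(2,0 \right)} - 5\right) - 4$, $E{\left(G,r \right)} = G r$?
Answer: $- \frac{50}{20613} \approx -0.0024257$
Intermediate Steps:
$a = -9$ ($a = \left(2 \cdot 0 - 5\right) - 4 = \left(0 - 5\right) - 4 = -5 - 4 = -9$)
$n = - \frac{1}{20613}$ ($n = - \frac{1}{3 \left(1164 + 5707\right)} = - \frac{1}{3 \cdot 6871} = \left(- \frac{1}{3}\right) \frac{1}{6871} = - \frac{1}{20613} \approx -4.8513 \cdot 10^{-5}$)
$n \left(5 + \left(\left(-4 - 2\right) + 1\right) a\right) = - \frac{5 + \left(\left(-4 - 2\right) + 1\right) \left(-9\right)}{20613} = - \frac{5 + \left(-6 + 1\right) \left(-9\right)}{20613} = - \frac{5 - -45}{20613} = - \frac{5 + 45}{20613} = \left(- \frac{1}{20613}\right) 50 = - \frac{50}{20613}$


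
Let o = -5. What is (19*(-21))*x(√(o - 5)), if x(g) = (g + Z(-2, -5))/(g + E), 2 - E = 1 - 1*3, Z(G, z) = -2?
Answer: -399/13 - 1197*I*√10/13 ≈ -30.692 - 291.17*I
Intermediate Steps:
E = 4 (E = 2 - (1 - 1*3) = 2 - (1 - 3) = 2 - 1*(-2) = 2 + 2 = 4)
x(g) = (-2 + g)/(4 + g) (x(g) = (g - 2)/(g + 4) = (-2 + g)/(4 + g))
(19*(-21))*x(√(o - 5)) = (19*(-21))*((-2 + √(-5 - 5))/(4 + √(-5 - 5))) = -399*(-2 + √(-10))/(4 + √(-10)) = -399*(-2 + I*√10)/(4 + I*√10)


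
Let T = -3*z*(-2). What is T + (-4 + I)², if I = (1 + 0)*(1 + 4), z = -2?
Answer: -11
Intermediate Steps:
I = 5 (I = 1*5 = 5)
T = -12 (T = -3*(-2)*(-2) = 6*(-2) = -12)
T + (-4 + I)² = -12 + (-4 + 5)² = -12 + 1² = -12 + 1 = -11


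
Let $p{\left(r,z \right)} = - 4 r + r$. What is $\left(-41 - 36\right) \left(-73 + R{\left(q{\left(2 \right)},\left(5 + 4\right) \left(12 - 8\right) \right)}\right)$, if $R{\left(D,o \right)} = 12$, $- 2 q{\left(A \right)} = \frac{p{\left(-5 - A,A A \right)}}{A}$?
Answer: $4697$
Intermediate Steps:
$p{\left(r,z \right)} = - 3 r$
$q{\left(A \right)} = - \frac{15 + 3 A}{2 A}$ ($q{\left(A \right)} = - \frac{- 3 \left(-5 - A\right) \frac{1}{A}}{2} = - \frac{\left(15 + 3 A\right) \frac{1}{A}}{2} = - \frac{\frac{1}{A} \left(15 + 3 A\right)}{2} = - \frac{15 + 3 A}{2 A}$)
$\left(-41 - 36\right) \left(-73 + R{\left(q{\left(2 \right)},\left(5 + 4\right) \left(12 - 8\right) \right)}\right) = \left(-41 - 36\right) \left(-73 + 12\right) = \left(-77\right) \left(-61\right) = 4697$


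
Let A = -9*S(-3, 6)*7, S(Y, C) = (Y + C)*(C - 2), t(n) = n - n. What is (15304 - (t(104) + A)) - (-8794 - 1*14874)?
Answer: 39728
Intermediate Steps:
t(n) = 0
S(Y, C) = (-2 + C)*(C + Y) (S(Y, C) = (C + Y)*(-2 + C) = (-2 + C)*(C + Y))
A = -756 (A = -9*(6² - 2*6 - 2*(-3) + 6*(-3))*7 = -9*(36 - 12 + 6 - 18)*7 = -9*12*7 = -108*7 = -756)
(15304 - (t(104) + A)) - (-8794 - 1*14874) = (15304 - (0 - 756)) - (-8794 - 1*14874) = (15304 - 1*(-756)) - (-8794 - 14874) = (15304 + 756) - 1*(-23668) = 16060 + 23668 = 39728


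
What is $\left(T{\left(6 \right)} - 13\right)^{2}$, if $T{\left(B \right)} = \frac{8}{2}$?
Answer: $81$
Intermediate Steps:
$T{\left(B \right)} = 4$ ($T{\left(B \right)} = 8 \cdot \frac{1}{2} = 4$)
$\left(T{\left(6 \right)} - 13\right)^{2} = \left(4 - 13\right)^{2} = \left(-9\right)^{2} = 81$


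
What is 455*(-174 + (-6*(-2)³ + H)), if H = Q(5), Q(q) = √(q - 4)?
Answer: -56875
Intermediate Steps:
Q(q) = √(-4 + q)
H = 1 (H = √(-4 + 5) = √1 = 1)
455*(-174 + (-6*(-2)³ + H)) = 455*(-174 + (-6*(-2)³ + 1)) = 455*(-174 + (-6*(-8) + 1)) = 455*(-174 + (48 + 1)) = 455*(-174 + 49) = 455*(-125) = -56875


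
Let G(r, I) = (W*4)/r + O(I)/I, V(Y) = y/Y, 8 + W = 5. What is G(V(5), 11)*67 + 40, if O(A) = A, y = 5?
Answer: -697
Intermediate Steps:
W = -3 (W = -8 + 5 = -3)
V(Y) = 5/Y
G(r, I) = 1 - 12/r (G(r, I) = (-3*4)/r + I/I = -12/r + 1 = 1 - 12/r)
G(V(5), 11)*67 + 40 = ((-12 + 5/5)/((5/5)))*67 + 40 = ((-12 + 5*(⅕))/((5*(⅕))))*67 + 40 = ((-12 + 1)/1)*67 + 40 = (1*(-11))*67 + 40 = -11*67 + 40 = -737 + 40 = -697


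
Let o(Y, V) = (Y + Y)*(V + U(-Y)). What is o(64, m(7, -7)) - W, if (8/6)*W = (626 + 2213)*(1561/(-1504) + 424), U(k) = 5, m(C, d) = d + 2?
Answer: -5417961795/6016 ≈ -9.0059e+5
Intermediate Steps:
m(C, d) = 2 + d
o(Y, V) = 2*Y*(5 + V) (o(Y, V) = (Y + Y)*(V + 5) = (2*Y)*(5 + V) = 2*Y*(5 + V))
W = 5417961795/6016 (W = 3*((626 + 2213)*(1561/(-1504) + 424))/4 = 3*(2839*(1561*(-1/1504) + 424))/4 = 3*(2839*(-1561/1504 + 424))/4 = 3*(2839*(636135/1504))/4 = (3/4)*(1805987265/1504) = 5417961795/6016 ≈ 9.0059e+5)
o(64, m(7, -7)) - W = 2*64*(5 + (2 - 7)) - 1*5417961795/6016 = 2*64*(5 - 5) - 5417961795/6016 = 2*64*0 - 5417961795/6016 = 0 - 5417961795/6016 = -5417961795/6016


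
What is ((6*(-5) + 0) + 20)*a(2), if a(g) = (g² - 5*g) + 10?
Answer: -40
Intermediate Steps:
a(g) = 10 + g² - 5*g
((6*(-5) + 0) + 20)*a(2) = ((6*(-5) + 0) + 20)*(10 + 2² - 5*2) = ((-30 + 0) + 20)*(10 + 4 - 10) = (-30 + 20)*4 = -10*4 = -40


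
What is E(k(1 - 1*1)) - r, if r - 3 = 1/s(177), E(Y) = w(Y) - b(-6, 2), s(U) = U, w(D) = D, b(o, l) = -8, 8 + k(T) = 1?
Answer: -355/177 ≈ -2.0056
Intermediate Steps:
k(T) = -7 (k(T) = -8 + 1 = -7)
E(Y) = 8 + Y (E(Y) = Y - 1*(-8) = Y + 8 = 8 + Y)
r = 532/177 (r = 3 + 1/177 = 532/177 ≈ 3.0056)
E(k(1 - 1*1)) - r = (8 - 7) - 1*532/177 = 1 - 532/177 = -355/177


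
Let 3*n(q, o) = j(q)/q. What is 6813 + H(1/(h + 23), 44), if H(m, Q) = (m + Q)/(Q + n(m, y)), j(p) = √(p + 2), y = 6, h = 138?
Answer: 37926657387/5567219 + 21255*√52003/5567219 ≈ 6813.4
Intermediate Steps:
j(p) = √(2 + p)
n(q, o) = √(2 + q)/(3*q) (n(q, o) = (√(2 + q)/q)/3 = √(2 + q)/(3*q))
H(m, Q) = (Q + m)/(Q + √(2 + m)/(3*m)) (H(m, Q) = (m + Q)/(Q + √(2 + m)/(3*m)) = (Q + m)/(Q + √(2 + m)/(3*m)))
6813 + H(1/(h + 23), 44) = 6813 + 3*(44 + 1/(138 + 23))/((138 + 23)*(√(2 + 1/(138 + 23)) + 3*44/(138 + 23))) = 6813 + 3*(44 + 1/161)/(161*(√(2 + 1/161) + 3*44/161)) = 6813 + 3*(1/161)*(44 + 1/161)/(√(2 + 1/161) + 3*44*(1/161)) = 6813 + 3*(1/161)*(7085/161)/(√(323/161) + 132/161) = 6813 + 3*(1/161)*(7085/161)/(√52003/161 + 132/161) = 6813 + 3*(1/161)*(7085/161)/(132/161 + √52003/161) = 6813 + 21255/(25921*(132/161 + √52003/161))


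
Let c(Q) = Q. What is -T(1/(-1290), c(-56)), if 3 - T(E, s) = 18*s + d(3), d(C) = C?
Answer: -1008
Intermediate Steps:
T(E, s) = -18*s (T(E, s) = 3 - (18*s + 3) = 3 - (3 + 18*s) = 3 + (-3 - 18*s) = -18*s)
-T(1/(-1290), c(-56)) = -(-18)*(-56) = -1*1008 = -1008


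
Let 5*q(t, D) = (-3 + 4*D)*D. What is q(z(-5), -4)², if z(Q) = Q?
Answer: 5776/25 ≈ 231.04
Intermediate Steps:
q(t, D) = D*(-3 + 4*D)/5 (q(t, D) = ((-3 + 4*D)*D)/5 = (D*(-3 + 4*D))/5 = D*(-3 + 4*D)/5)
q(z(-5), -4)² = ((⅕)*(-4)*(-3 + 4*(-4)))² = ((⅕)*(-4)*(-3 - 16))² = ((⅕)*(-4)*(-19))² = (76/5)² = 5776/25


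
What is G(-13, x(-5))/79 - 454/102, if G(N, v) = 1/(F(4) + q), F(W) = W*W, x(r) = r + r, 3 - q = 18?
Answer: -17882/4029 ≈ -4.4383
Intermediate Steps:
q = -15 (q = 3 - 1*18 = 3 - 18 = -15)
x(r) = 2*r
F(W) = W²
G(N, v) = 1 (G(N, v) = 1/(4² - 15) = 1/(16 - 15) = 1/1 = 1)
G(-13, x(-5))/79 - 454/102 = 1/79 - 454/102 = 1*(1/79) - 454*1/102 = 1/79 - 227/51 = -17882/4029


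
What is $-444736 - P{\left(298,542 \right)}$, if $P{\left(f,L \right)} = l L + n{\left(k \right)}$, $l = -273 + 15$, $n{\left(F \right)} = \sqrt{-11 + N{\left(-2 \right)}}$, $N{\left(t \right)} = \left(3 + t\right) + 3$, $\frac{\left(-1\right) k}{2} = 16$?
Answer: $-304900 - i \sqrt{7} \approx -3.049 \cdot 10^{5} - 2.6458 i$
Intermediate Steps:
$k = -32$ ($k = \left(-2\right) 16 = -32$)
$N{\left(t \right)} = 6 + t$
$n{\left(F \right)} = i \sqrt{7}$ ($n{\left(F \right)} = \sqrt{-11 + \left(6 - 2\right)} = \sqrt{-11 + 4} = \sqrt{-7} = i \sqrt{7}$)
$l = -258$
$P{\left(f,L \right)} = - 258 L + i \sqrt{7}$
$-444736 - P{\left(298,542 \right)} = -444736 - \left(\left(-258\right) 542 + i \sqrt{7}\right) = -444736 - \left(-139836 + i \sqrt{7}\right) = -444736 + \left(139836 - i \sqrt{7}\right) = -304900 - i \sqrt{7}$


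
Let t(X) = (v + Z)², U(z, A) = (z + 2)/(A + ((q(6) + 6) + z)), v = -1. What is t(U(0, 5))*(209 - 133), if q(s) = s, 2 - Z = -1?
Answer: 304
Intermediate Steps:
Z = 3 (Z = 2 - 1*(-1) = 2 + 1 = 3)
U(z, A) = (2 + z)/(12 + A + z) (U(z, A) = (z + 2)/(A + ((6 + 6) + z)) = (2 + z)/(A + (12 + z)) = (2 + z)/(12 + A + z))
t(X) = 4 (t(X) = (-1 + 3)² = 2² = 4)
t(U(0, 5))*(209 - 133) = 4*(209 - 133) = 4*76 = 304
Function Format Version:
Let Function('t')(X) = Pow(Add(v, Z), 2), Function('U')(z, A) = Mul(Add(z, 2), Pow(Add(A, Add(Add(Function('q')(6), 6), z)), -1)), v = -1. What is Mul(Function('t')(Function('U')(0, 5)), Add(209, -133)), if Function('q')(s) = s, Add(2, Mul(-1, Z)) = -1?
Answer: 304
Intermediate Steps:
Z = 3 (Z = Add(2, Mul(-1, -1)) = Add(2, 1) = 3)
Function('U')(z, A) = Mul(Pow(Add(12, A, z), -1), Add(2, z)) (Function('U')(z, A) = Mul(Add(z, 2), Pow(Add(A, Add(Add(6, 6), z)), -1)) = Mul(Add(2, z), Pow(Add(A, Add(12, z)), -1)) = Mul(Add(2, z), Pow(Add(12, A, z), -1)) = Mul(Pow(Add(12, A, z), -1), Add(2, z)))
Function('t')(X) = 4 (Function('t')(X) = Pow(Add(-1, 3), 2) = Pow(2, 2) = 4)
Mul(Function('t')(Function('U')(0, 5)), Add(209, -133)) = Mul(4, Add(209, -133)) = Mul(4, 76) = 304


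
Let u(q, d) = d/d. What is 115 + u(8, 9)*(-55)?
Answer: 60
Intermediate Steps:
u(q, d) = 1
115 + u(8, 9)*(-55) = 115 + 1*(-55) = 115 - 55 = 60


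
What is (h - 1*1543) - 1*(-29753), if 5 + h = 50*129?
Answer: 34655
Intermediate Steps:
h = 6445 (h = -5 + 50*129 = -5 + 6450 = 6445)
(h - 1*1543) - 1*(-29753) = (6445 - 1*1543) - 1*(-29753) = (6445 - 1543) + 29753 = 4902 + 29753 = 34655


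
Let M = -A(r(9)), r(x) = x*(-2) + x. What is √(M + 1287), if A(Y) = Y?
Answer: 36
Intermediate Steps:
r(x) = -x (r(x) = -2*x + x = -x)
M = 9 (M = -(-1)*9 = -1*(-9) = 9)
√(M + 1287) = √(9 + 1287) = √1296 = 36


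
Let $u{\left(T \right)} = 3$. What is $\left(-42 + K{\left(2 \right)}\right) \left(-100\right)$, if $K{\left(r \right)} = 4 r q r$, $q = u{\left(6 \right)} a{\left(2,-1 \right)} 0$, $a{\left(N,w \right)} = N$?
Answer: $4200$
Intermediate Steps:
$q = 0$ ($q = 3 \cdot 2 \cdot 0 = 6 \cdot 0 = 0$)
$K{\left(r \right)} = 0$ ($K{\left(r \right)} = 4 r 0 r = 0 r = 0$)
$\left(-42 + K{\left(2 \right)}\right) \left(-100\right) = \left(-42 + 0\right) \left(-100\right) = \left(-42\right) \left(-100\right) = 4200$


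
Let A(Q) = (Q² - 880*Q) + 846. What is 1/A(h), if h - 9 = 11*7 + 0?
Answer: -1/67438 ≈ -1.4828e-5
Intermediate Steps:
h = 86 (h = 9 + (11*7 + 0) = 9 + (77 + 0) = 9 + 77 = 86)
A(Q) = 846 + Q² - 880*Q
1/A(h) = 1/(846 + 86² - 880*86) = 1/(846 + 7396 - 75680) = 1/(-67438) = -1/67438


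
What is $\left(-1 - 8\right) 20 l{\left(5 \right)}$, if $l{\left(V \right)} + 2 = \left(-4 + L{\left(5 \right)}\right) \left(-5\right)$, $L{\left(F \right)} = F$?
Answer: $1260$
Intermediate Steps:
$l{\left(V \right)} = -7$ ($l{\left(V \right)} = -2 + \left(-4 + 5\right) \left(-5\right) = -2 + 1 \left(-5\right) = -2 - 5 = -7$)
$\left(-1 - 8\right) 20 l{\left(5 \right)} = \left(-1 - 8\right) 20 \left(-7\right) = \left(-9\right) 20 \left(-7\right) = \left(-180\right) \left(-7\right) = 1260$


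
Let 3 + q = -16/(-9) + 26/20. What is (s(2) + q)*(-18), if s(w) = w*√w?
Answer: -7/5 - 36*√2 ≈ -52.312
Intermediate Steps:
s(w) = w^(3/2)
q = 7/90 (q = -3 + (-16/(-9) + 26/20) = -3 + (-16*(-⅑) + 26*(1/20)) = -3 + (16/9 + 13/10) = -3 + 277/90 = 7/90 ≈ 0.077778)
(s(2) + q)*(-18) = (2^(3/2) + 7/90)*(-18) = (2*√2 + 7/90)*(-18) = (7/90 + 2*√2)*(-18) = -7/5 - 36*√2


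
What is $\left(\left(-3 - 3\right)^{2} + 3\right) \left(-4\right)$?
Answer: $-156$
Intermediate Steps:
$\left(\left(-3 - 3\right)^{2} + 3\right) \left(-4\right) = \left(\left(-6\right)^{2} + 3\right) \left(-4\right) = \left(36 + 3\right) \left(-4\right) = 39 \left(-4\right) = -156$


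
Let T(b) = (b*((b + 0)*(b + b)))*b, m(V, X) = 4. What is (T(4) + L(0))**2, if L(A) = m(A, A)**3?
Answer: 331776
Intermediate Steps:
T(b) = 2*b**4 (T(b) = (b*(b*(2*b)))*b = (b*(2*b**2))*b = (2*b**3)*b = 2*b**4)
L(A) = 64 (L(A) = 4**3 = 64)
(T(4) + L(0))**2 = (2*4**4 + 64)**2 = (2*256 + 64)**2 = (512 + 64)**2 = 576**2 = 331776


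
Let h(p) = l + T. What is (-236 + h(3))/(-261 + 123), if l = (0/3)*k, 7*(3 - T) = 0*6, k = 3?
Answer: 233/138 ≈ 1.6884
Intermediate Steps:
T = 3 (T = 3 - 0*6 = 3 - 1/7*0 = 3 + 0 = 3)
l = 0 (l = (0/3)*3 = ((1/3)*0)*3 = 0*3 = 0)
h(p) = 3 (h(p) = 0 + 3 = 3)
(-236 + h(3))/(-261 + 123) = (-236 + 3)/(-261 + 123) = -233/(-138) = -233*(-1/138) = 233/138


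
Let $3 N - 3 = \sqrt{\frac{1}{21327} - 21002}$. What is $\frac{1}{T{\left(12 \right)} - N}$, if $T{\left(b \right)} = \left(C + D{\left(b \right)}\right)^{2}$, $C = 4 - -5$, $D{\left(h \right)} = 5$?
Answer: $\frac{37428885}{7746542228} + \frac{3 i \sqrt{9552569169531}}{7746542228} \approx 0.0048317 + 0.0011969 i$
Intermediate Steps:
$N = 1 + \frac{i \sqrt{9552569169531}}{63981}$ ($N = 1 + \frac{\sqrt{\frac{1}{21327} - 21002}}{3} = 1 + \frac{\sqrt{- \frac{447909653}{21327}}}{3} = 1 + \frac{\frac{1}{21327} i \sqrt{9552569169531}}{3} = 1 + \frac{i \sqrt{9552569169531}}{63981} \approx 1.0 + 48.307 i$)
$C = 9$ ($C = 4 + 5 = 9$)
$T{\left(b \right)} = 196$ ($T{\left(b \right)} = \left(9 + 5\right)^{2} = 14^{2} = 196$)
$\frac{1}{T{\left(12 \right)} - N} = \frac{1}{196 - \left(1 + \frac{i \sqrt{9552569169531}}{63981}\right)} = \frac{1}{195 - \frac{i \sqrt{9552569169531}}{63981}}$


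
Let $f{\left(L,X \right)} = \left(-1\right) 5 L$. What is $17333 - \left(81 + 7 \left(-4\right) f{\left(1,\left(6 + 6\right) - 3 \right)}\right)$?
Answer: $17112$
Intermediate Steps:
$f{\left(L,X \right)} = - 5 L$
$17333 - \left(81 + 7 \left(-4\right) f{\left(1,\left(6 + 6\right) - 3 \right)}\right) = 17333 - \left(81 + 7 \left(-4\right) \left(\left(-5\right) 1\right)\right) = 17333 - \left(81 - -140\right) = 17333 - \left(81 + 140\right) = 17333 - 221 = 17112$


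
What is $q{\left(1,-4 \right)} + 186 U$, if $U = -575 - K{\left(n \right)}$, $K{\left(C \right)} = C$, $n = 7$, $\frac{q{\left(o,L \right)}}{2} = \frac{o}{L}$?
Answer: $- \frac{216505}{2} \approx -1.0825 \cdot 10^{5}$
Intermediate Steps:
$q{\left(o,L \right)} = \frac{2 o}{L}$ ($q{\left(o,L \right)} = 2 \frac{o}{L} = \frac{2 o}{L}$)
$U = -582$ ($U = -575 - 7 = -582$)
$q{\left(1,-4 \right)} + 186 U = 2 \cdot 1 \frac{1}{-4} + 186 \left(-582\right) = 2 \cdot 1 \left(- \frac{1}{4}\right) - 108252 = - \frac{1}{2} - 108252 = - \frac{216505}{2}$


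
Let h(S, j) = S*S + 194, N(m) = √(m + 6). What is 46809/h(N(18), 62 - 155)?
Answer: 46809/218 ≈ 214.72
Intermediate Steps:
N(m) = √(6 + m)
h(S, j) = 194 + S² (h(S, j) = S² + 194 = 194 + S²)
46809/h(N(18), 62 - 155) = 46809/(194 + (√(6 + 18))²) = 46809/(194 + (√24)²) = 46809/(194 + (2*√6)²) = 46809/(194 + 24) = 46809/218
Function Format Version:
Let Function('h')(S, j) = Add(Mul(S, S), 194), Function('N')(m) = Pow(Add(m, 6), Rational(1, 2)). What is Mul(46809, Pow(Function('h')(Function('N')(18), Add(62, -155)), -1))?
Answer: Rational(46809, 218) ≈ 214.72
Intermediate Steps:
Function('N')(m) = Pow(Add(6, m), Rational(1, 2))
Function('h')(S, j) = Add(194, Pow(S, 2)) (Function('h')(S, j) = Add(Pow(S, 2), 194) = Add(194, Pow(S, 2)))
Mul(46809, Pow(Function('h')(Function('N')(18), Add(62, -155)), -1)) = Mul(46809, Pow(Add(194, Pow(Pow(Add(6, 18), Rational(1, 2)), 2)), -1)) = Mul(46809, Pow(Add(194, Pow(Pow(24, Rational(1, 2)), 2)), -1)) = Mul(46809, Pow(Add(194, Pow(Mul(2, Pow(6, Rational(1, 2))), 2)), -1)) = Mul(46809, Pow(Add(194, 24), -1)) = Mul(46809, Pow(218, -1)) = Mul(46809, Rational(1, 218)) = Rational(46809, 218)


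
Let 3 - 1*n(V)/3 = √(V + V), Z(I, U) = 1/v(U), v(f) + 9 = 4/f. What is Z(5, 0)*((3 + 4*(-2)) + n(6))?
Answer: 0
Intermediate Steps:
v(f) = -9 + 4/f
Z(I, U) = 1/(-9 + 4/U)
n(V) = 9 - 3*√2*√V (n(V) = 9 - 3*√(V + V) = 9 - 3*√2*√V)
Z(5, 0)*((3 + 4*(-2)) + n(6)) = (-1*0/(-4 + 9*0))*((3 + 4*(-2)) + (9 - 3*√2*√6)) = (-1*0/(-4 + 0))*((3 - 8) + (9 - 6*√3)) = (-1*0/(-4))*(-5 + (9 - 6*√3)) = (-1*0*(-¼))*(4 - 6*√3) = 0*(4 - 6*√3) = 0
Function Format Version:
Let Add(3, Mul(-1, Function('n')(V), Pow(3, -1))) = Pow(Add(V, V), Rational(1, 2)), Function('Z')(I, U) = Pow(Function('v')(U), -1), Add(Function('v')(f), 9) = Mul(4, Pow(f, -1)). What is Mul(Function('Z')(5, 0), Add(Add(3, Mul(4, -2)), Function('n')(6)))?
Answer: 0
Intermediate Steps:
Function('v')(f) = Add(-9, Mul(4, Pow(f, -1)))
Function('Z')(I, U) = Pow(Add(-9, Mul(4, Pow(U, -1))), -1)
Function('n')(V) = Add(9, Mul(-3, Pow(2, Rational(1, 2)), Pow(V, Rational(1, 2)))) (Function('n')(V) = Add(9, Mul(-3, Pow(Add(V, V), Rational(1, 2)))) = Add(9, Mul(-3, Pow(Mul(2, V), Rational(1, 2)))) = Add(9, Mul(-3, Mul(Pow(2, Rational(1, 2)), Pow(V, Rational(1, 2))))) = Add(9, Mul(-3, Pow(2, Rational(1, 2)), Pow(V, Rational(1, 2)))))
Mul(Function('Z')(5, 0), Add(Add(3, Mul(4, -2)), Function('n')(6))) = Mul(Mul(-1, 0, Pow(Add(-4, Mul(9, 0)), -1)), Add(Add(3, Mul(4, -2)), Add(9, Mul(-3, Pow(2, Rational(1, 2)), Pow(6, Rational(1, 2)))))) = Mul(Mul(-1, 0, Pow(Add(-4, 0), -1)), Add(Add(3, -8), Add(9, Mul(-6, Pow(3, Rational(1, 2)))))) = Mul(Mul(-1, 0, Pow(-4, -1)), Add(-5, Add(9, Mul(-6, Pow(3, Rational(1, 2)))))) = Mul(Mul(-1, 0, Rational(-1, 4)), Add(4, Mul(-6, Pow(3, Rational(1, 2))))) = Mul(0, Add(4, Mul(-6, Pow(3, Rational(1, 2))))) = 0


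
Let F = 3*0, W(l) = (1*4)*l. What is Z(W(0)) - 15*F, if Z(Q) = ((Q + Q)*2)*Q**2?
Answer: 0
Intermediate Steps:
W(l) = 4*l
Z(Q) = 4*Q**3 (Z(Q) = ((2*Q)*2)*Q**2 = (4*Q)*Q**2 = 4*Q**3)
F = 0
Z(W(0)) - 15*F = 4*(4*0)**3 - 15*0 = 4*0**3 + 0 = 4*0 + 0 = 0 + 0 = 0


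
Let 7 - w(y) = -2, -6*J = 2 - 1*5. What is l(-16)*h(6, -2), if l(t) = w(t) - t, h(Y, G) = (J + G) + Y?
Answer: 225/2 ≈ 112.50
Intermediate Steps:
J = ½ (J = -(2 - 1*5)/6 = -(2 - 5)/6 = -⅙*(-3) = ½ ≈ 0.50000)
h(Y, G) = ½ + G + Y (h(Y, G) = (½ + G) + Y = ½ + G + Y)
w(y) = 9 (w(y) = 7 - 1*(-2) = 7 + 2 = 9)
l(t) = 9 - t
l(-16)*h(6, -2) = (9 - 1*(-16))*(½ - 2 + 6) = (9 + 16)*(9/2) = 25*(9/2) = 225/2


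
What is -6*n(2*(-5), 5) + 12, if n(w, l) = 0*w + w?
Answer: 72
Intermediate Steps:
n(w, l) = w (n(w, l) = 0 + w = w)
-6*n(2*(-5), 5) + 12 = -12*(-5) + 12 = -6*(-10) + 12 = 60 + 12 = 72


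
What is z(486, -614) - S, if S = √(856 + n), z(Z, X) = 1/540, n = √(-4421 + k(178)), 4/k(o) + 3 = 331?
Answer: 1/540 - √(5755744 + 82*I*√29726722)/82 ≈ -29.278 - 1.1354*I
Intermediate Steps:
k(o) = 1/82 (k(o) = 4/(-3 + 331) = 4/328 = 4*(1/328) = 1/82)
n = I*√29726722/82 (n = √(-4421 + 1/82) = √(-362521/82) = I*√29726722/82 ≈ 66.49*I)
z(Z, X) = 1/540
S = √(856 + I*√29726722/82) ≈ 29.28 + 1.1354*I
z(486, -614) - S = 1/540 - √(5755744 + 82*I*√29726722)/82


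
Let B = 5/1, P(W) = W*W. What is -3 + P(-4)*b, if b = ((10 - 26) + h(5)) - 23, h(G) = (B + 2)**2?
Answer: 157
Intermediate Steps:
P(W) = W**2
B = 5 (B = 5*1 = 5)
h(G) = 49 (h(G) = (5 + 2)**2 = 7**2 = 49)
b = 10 (b = ((10 - 26) + 49) - 23 = (-16 + 49) - 23 = 33 - 23 = 10)
-3 + P(-4)*b = -3 + (-4)**2*10 = -3 + 16*10 = -3 + 160 = 157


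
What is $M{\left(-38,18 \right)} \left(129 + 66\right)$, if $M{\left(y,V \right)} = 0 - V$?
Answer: $-3510$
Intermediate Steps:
$M{\left(y,V \right)} = - V$
$M{\left(-38,18 \right)} \left(129 + 66\right) = \left(-1\right) 18 \left(129 + 66\right) = \left(-18\right) 195 = -3510$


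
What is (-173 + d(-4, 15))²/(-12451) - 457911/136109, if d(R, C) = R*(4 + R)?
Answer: -9775056122/1694693159 ≈ -5.7680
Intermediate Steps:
(-173 + d(-4, 15))²/(-12451) - 457911/136109 = (-173 - 4*(4 - 4))²/(-12451) - 457911/136109 = (-173 - 4*0)²*(-1/12451) - 457911*1/136109 = (-173 + 0)²*(-1/12451) - 457911/136109 = (-173)²*(-1/12451) - 457911/136109 = 29929*(-1/12451) - 457911/136109 = -29929/12451 - 457911/136109 = -9775056122/1694693159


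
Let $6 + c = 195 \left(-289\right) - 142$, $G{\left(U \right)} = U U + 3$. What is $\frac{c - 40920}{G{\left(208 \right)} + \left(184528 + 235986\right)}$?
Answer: $- \frac{97423}{463781} \approx -0.21006$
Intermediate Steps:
$G{\left(U \right)} = 3 + U^{2}$ ($G{\left(U \right)} = U^{2} + 3 = 3 + U^{2}$)
$c = -56503$ ($c = -6 + \left(195 \left(-289\right) - 142\right) = -6 - 56497 = -56503$)
$\frac{c - 40920}{G{\left(208 \right)} + \left(184528 + 235986\right)} = \frac{-56503 - 40920}{\left(3 + 208^{2}\right) + \left(184528 + 235986\right)} = \frac{-56503 - 40920}{\left(3 + 43264\right) + 420514} = - \frac{97423}{43267 + 420514} = - \frac{97423}{463781}$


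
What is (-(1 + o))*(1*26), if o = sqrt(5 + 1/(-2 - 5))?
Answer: -26 - 26*sqrt(238)/7 ≈ -83.301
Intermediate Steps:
o = sqrt(238)/7 (o = sqrt(5 + 1/(-7)) = sqrt(5 - 1/7) = sqrt(34/7) = sqrt(238)/7 ≈ 2.2039)
(-(1 + o))*(1*26) = (-(1 + sqrt(238)/7))*(1*26) = (-1 - sqrt(238)/7)*26 = -26 - 26*sqrt(238)/7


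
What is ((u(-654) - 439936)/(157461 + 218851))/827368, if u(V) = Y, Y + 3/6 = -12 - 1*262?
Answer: -880421/622697013632 ≈ -1.4139e-6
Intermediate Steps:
Y = -549/2 (Y = -1/2 + (-12 - 1*262) = -1/2 + (-12 - 262) = -1/2 - 274 = -549/2 ≈ -274.50)
u(V) = -549/2
((u(-654) - 439936)/(157461 + 218851))/827368 = ((-549/2 - 439936)/(157461 + 218851))/827368 = -880421/2/376312*(1/827368) = -880421/2*1/376312*(1/827368) = -880421/752624*1/827368 = -880421/622697013632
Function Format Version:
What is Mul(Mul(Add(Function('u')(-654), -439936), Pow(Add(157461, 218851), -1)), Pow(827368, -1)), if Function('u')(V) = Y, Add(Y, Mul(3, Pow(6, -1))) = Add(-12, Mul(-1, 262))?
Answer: Rational(-880421, 622697013632) ≈ -1.4139e-6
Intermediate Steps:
Y = Rational(-549, 2) (Y = Add(Rational(-1, 2), Add(-12, Mul(-1, 262))) = Add(Rational(-1, 2), Add(-12, -262)) = Add(Rational(-1, 2), -274) = Rational(-549, 2) ≈ -274.50)
Function('u')(V) = Rational(-549, 2)
Mul(Mul(Add(Function('u')(-654), -439936), Pow(Add(157461, 218851), -1)), Pow(827368, -1)) = Mul(Mul(Add(Rational(-549, 2), -439936), Pow(Add(157461, 218851), -1)), Pow(827368, -1)) = Mul(Mul(Rational(-880421, 2), Pow(376312, -1)), Rational(1, 827368)) = Mul(Mul(Rational(-880421, 2), Rational(1, 376312)), Rational(1, 827368)) = Mul(Rational(-880421, 752624), Rational(1, 827368)) = Rational(-880421, 622697013632)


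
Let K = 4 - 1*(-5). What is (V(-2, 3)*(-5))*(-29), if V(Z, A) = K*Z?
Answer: -2610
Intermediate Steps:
K = 9 (K = 4 + 5 = 9)
V(Z, A) = 9*Z
(V(-2, 3)*(-5))*(-29) = ((9*(-2))*(-5))*(-29) = -18*(-5)*(-29) = 90*(-29) = -2610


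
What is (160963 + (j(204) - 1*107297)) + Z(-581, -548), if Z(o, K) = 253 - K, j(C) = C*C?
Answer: 96083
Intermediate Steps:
j(C) = C²
(160963 + (j(204) - 1*107297)) + Z(-581, -548) = (160963 + (204² - 1*107297)) + (253 - 1*(-548)) = (160963 + (41616 - 107297)) + (253 + 548) = (160963 - 65681) + 801 = 95282 + 801 = 96083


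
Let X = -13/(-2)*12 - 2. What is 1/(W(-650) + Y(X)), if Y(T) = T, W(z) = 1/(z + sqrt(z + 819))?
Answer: 637/48411 ≈ 0.013158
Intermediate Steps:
X = 76 (X = -13*(-1/2)*12 - 2 = (13/2)*12 - 2 = 78 - 2 = 76)
W(z) = 1/(z + sqrt(819 + z))
1/(W(-650) + Y(X)) = 1/(1/(-650 + sqrt(819 - 650)) + 76) = 1/(1/(-650 + sqrt(169)) + 76) = 1/(1/(-650 + 13) + 76) = 1/(1/(-637) + 76) = 1/(-1/637 + 76) = 1/(48411/637) = 637/48411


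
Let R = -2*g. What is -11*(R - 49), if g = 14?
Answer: 847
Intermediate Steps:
R = -28 (R = -2*14 = -28)
-11*(R - 49) = -11*(-28 - 49) = -11*(-77) = 847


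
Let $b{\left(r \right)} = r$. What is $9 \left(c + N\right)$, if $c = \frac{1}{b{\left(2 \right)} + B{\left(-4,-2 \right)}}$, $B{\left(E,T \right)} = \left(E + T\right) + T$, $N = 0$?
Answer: $- \frac{3}{2} \approx -1.5$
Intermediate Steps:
$B{\left(E,T \right)} = E + 2 T$
$c = - \frac{1}{6}$ ($c = \frac{1}{2 + \left(-4 + 2 \left(-2\right)\right)} = \frac{1}{2 - 8} = \frac{1}{-6} = - \frac{1}{6} \approx -0.16667$)
$9 \left(c + N\right) = 9 \left(- \frac{1}{6} + 0\right) = 9 \left(- \frac{1}{6}\right) = - \frac{3}{2}$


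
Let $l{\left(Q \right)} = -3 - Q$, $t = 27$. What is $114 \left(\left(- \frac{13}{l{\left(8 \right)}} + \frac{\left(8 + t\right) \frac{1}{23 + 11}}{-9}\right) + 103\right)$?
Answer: $\frac{6655529}{561} \approx 11864.0$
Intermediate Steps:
$114 \left(\left(- \frac{13}{l{\left(8 \right)}} + \frac{\left(8 + t\right) \frac{1}{23 + 11}}{-9}\right) + 103\right) = 114 \left(\left(- \frac{13}{-3 - 8} + \frac{\left(8 + 27\right) \frac{1}{23 + 11}}{-9}\right) + 103\right) = 114 \left(\left(- \frac{13}{-3 - 8} + \frac{35}{34} \left(- \frac{1}{9}\right)\right) + 103\right) = 114 \left(\left(- \frac{13}{-11} + 35 \cdot \frac{1}{34} \left(- \frac{1}{9}\right)\right) + 103\right) = 114 \left(\left(\left(-13\right) \left(- \frac{1}{11}\right) + \frac{35}{34} \left(- \frac{1}{9}\right)\right) + 103\right) = 114 \left(\left(\frac{13}{11} - \frac{35}{306}\right) + 103\right) = 114 \left(\frac{3593}{3366} + 103\right) = 114 \cdot \frac{350291}{3366} = \frac{6655529}{561}$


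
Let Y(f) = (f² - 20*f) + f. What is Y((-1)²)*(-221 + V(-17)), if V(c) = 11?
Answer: 3780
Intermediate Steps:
Y(f) = f² - 19*f
Y((-1)²)*(-221 + V(-17)) = ((-1)²*(-19 + (-1)²))*(-221 + 11) = (1*(-19 + 1))*(-210) = (1*(-18))*(-210) = -18*(-210) = 3780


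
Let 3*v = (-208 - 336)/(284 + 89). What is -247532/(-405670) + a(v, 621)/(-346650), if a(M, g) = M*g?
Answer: 534194677946/874221892525 ≈ 0.61105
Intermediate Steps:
v = -544/1119 (v = ((-208 - 336)/(284 + 89))/3 = (-544/373)/3 = (-544*1/373)/3 = (⅓)*(-544/373) = -544/1119 ≈ -0.48615)
-247532/(-405670) + a(v, 621)/(-346650) = -247532/(-405670) - 544/1119*621/(-346650) = -247532*(-1/405670) - 112608/373*(-1/346650) = 123766/202835 + 18768/21550075 = 534194677946/874221892525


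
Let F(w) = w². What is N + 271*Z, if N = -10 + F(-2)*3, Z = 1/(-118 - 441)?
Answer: 847/559 ≈ 1.5152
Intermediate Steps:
Z = -1/559 (Z = 1/(-559) = -1/559 ≈ -0.0017889)
N = 2 (N = -10 + (-2)²*3 = -10 + 4*3 = -10 + 12 = 2)
N + 271*Z = 2 + 271*(-1/559) = 2 - 271/559 = 847/559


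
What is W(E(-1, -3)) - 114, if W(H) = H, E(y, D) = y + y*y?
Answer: -114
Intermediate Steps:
E(y, D) = y + y²
W(E(-1, -3)) - 114 = -(1 - 1) - 114 = -1*0 - 114 = 0 - 114 = -114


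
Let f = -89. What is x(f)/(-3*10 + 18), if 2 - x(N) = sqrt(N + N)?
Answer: -1/6 + I*sqrt(178)/12 ≈ -0.16667 + 1.1118*I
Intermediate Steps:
x(N) = 2 - sqrt(2)*sqrt(N) (x(N) = 2 - sqrt(N + N) = 2 - sqrt(2*N) = 2 - sqrt(2)*sqrt(N))
x(f)/(-3*10 + 18) = (2 - sqrt(2)*sqrt(-89))/(-3*10 + 18) = (2 - sqrt(2)*I*sqrt(89))/(-30 + 18) = (2 - I*sqrt(178))/(-12) = (2 - I*sqrt(178))*(-1/12) = -1/6 + I*sqrt(178)/12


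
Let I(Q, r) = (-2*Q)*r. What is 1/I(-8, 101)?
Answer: 1/1616 ≈ 0.00061881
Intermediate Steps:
I(Q, r) = -2*Q*r
1/I(-8, 101) = 1/(-2*(-8)*101) = 1/1616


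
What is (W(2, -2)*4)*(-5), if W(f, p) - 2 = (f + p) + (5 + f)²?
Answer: -1020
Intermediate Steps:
W(f, p) = 2 + f + p + (5 + f)² (W(f, p) = 2 + ((f + p) + (5 + f)²) = 2 + (f + p + (5 + f)²) = 2 + f + p + (5 + f)²)
(W(2, -2)*4)*(-5) = ((2 + 2 - 2 + (5 + 2)²)*4)*(-5) = ((2 + 2 - 2 + 7²)*4)*(-5) = ((2 + 2 - 2 + 49)*4)*(-5) = (51*4)*(-5) = 204*(-5) = -1020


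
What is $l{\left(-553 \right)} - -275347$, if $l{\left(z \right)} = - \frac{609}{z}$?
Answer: $\frac{21752500}{79} \approx 2.7535 \cdot 10^{5}$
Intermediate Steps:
$l{\left(-553 \right)} - -275347 = - \frac{609}{-553} - -275347 = \left(-609\right) \left(- \frac{1}{553}\right) + 275347 = \frac{87}{79} + 275347 = \frac{21752500}{79}$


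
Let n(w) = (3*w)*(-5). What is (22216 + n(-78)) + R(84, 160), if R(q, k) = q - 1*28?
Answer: 23442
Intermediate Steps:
n(w) = -15*w
R(q, k) = -28 + q (R(q, k) = q - 28 = -28 + q)
(22216 + n(-78)) + R(84, 160) = (22216 - 15*(-78)) + (-28 + 84) = (22216 + 1170) + 56 = 23386 + 56 = 23442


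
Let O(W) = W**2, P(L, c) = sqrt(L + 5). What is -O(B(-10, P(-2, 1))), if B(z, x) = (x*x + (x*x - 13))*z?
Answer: -4900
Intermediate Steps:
P(L, c) = sqrt(5 + L)
B(z, x) = z*(-13 + 2*x**2) (B(z, x) = (x**2 + (x**2 - 13))*z = (x**2 + (-13 + x**2))*z = (-13 + 2*x**2)*z = z*(-13 + 2*x**2))
-O(B(-10, P(-2, 1))) = -(-10*(-13 + 2*(sqrt(5 - 2))**2))**2 = -(-10*(-13 + 2*(sqrt(3))**2))**2 = -(-10*(-13 + 2*3))**2 = -(-10*(-13 + 6))**2 = -(-10*(-7))**2 = -1*70**2 = -1*4900 = -4900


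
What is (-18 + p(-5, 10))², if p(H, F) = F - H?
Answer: 9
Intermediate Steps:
(-18 + p(-5, 10))² = (-18 + (10 - 1*(-5)))² = (-18 + (10 + 5))² = (-18 + 15)² = (-3)² = 9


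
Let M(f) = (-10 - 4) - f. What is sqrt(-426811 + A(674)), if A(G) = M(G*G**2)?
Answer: I*sqrt(306608849) ≈ 17510.0*I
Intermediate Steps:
M(f) = -14 - f
A(G) = -14 - G**3 (A(G) = -14 - G*G**2 = -14 - G**3)
sqrt(-426811 + A(674)) = sqrt(-426811 + (-14 - 1*674**3)) = sqrt(-426811 + (-14 - 1*306182024)) = sqrt(-426811 + (-14 - 306182024)) = sqrt(-426811 - 306182038) = sqrt(-306608849) = I*sqrt(306608849)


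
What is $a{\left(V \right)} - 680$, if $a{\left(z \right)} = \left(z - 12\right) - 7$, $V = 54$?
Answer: $-645$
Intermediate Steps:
$a{\left(z \right)} = -19 + z$ ($a{\left(z \right)} = \left(-12 + z\right) - 7 = -19 + z$)
$a{\left(V \right)} - 680 = \left(-19 + 54\right) - 680 = 35 - 680 = -645$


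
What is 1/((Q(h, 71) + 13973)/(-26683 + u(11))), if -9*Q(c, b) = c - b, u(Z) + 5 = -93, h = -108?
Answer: -241029/125936 ≈ -1.9139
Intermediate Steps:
u(Z) = -98 (u(Z) = -5 - 93 = -98)
Q(c, b) = -c/9 + b/9 (Q(c, b) = -(c - b)/9 = -c/9 + b/9)
1/((Q(h, 71) + 13973)/(-26683 + u(11))) = 1/(((-⅑*(-108) + (⅑)*71) + 13973)/(-26683 - 98)) = 1/(((12 + 71/9) + 13973)/(-26781)) = 1/((179/9 + 13973)*(-1/26781)) = 1/((125936/9)*(-1/26781)) = 1/(-125936/241029) = -241029/125936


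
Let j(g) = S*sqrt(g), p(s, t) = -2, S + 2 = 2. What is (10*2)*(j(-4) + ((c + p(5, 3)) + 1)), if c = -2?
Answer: -60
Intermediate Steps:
S = 0 (S = -2 + 2 = 0)
j(g) = 0 (j(g) = 0*sqrt(g) = 0)
(10*2)*(j(-4) + ((c + p(5, 3)) + 1)) = (10*2)*(0 + ((-2 - 2) + 1)) = 20*(0 + (-4 + 1)) = 20*(0 - 3) = 20*(-3) = -60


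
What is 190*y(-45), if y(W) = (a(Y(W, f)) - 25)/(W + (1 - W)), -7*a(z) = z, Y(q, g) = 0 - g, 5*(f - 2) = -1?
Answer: -32908/7 ≈ -4701.1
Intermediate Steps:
f = 9/5 (f = 2 + (⅕)*(-1) = 2 - ⅕ = 9/5 ≈ 1.8000)
Y(q, g) = -g
a(z) = -z/7
y(W) = -866/35 (y(W) = (-(-1)*9/(7*5) - 25)/(W + (1 - W)) = (-⅐*(-9/5) - 25)/1 = (9/35 - 25)*1 = -866/35*1 = -866/35)
190*y(-45) = 190*(-866/35) = -32908/7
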